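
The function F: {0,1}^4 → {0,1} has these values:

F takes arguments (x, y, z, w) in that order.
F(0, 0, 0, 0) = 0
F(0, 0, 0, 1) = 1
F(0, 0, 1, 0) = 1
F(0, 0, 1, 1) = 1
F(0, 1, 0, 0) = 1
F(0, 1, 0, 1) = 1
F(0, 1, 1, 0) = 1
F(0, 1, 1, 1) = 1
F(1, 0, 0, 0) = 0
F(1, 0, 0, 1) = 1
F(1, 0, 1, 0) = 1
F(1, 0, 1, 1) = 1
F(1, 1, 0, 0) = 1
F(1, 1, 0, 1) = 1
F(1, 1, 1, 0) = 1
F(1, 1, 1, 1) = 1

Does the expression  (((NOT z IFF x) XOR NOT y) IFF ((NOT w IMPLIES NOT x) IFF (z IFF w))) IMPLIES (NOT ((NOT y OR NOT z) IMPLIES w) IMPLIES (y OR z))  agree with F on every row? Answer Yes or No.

Evaluate (((NOT z IFF x) XOR NOT y) IFF ((NOT w IMPLIES NOT x) IFF (z IFF w))) IMPLIES (NOT ((NOT y OR NOT z) IMPLIES w) IMPLIES (y OR z)) on each row and compare to F:
  x=0, y=0, z=0, w=0: formula gives 0, F = 0 ✓
  x=0, y=0, z=0, w=1: formula gives 1, F = 1 ✓
  x=0, y=0, z=1, w=0: formula gives 1, F = 1 ✓
  x=0, y=0, z=1, w=1: formula gives 1, F = 1 ✓
  … (the remaining 12 rows also agree.)
All 16 rows match — the expression computes F exactly.

Yes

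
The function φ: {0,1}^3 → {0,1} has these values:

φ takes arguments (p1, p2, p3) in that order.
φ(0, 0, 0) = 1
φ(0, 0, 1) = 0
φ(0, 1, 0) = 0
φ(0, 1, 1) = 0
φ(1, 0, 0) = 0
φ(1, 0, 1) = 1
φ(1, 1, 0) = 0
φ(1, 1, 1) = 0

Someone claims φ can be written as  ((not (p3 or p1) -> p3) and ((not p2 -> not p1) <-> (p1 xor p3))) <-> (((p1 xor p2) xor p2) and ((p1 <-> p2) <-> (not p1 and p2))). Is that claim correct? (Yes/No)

Evaluate ((not (p3 or p1) -> p3) and ((not p2 -> not p1) <-> (p1 xor p3))) <-> (((p1 xor p2) xor p2) and ((p1 <-> p2) <-> (not p1 and p2))) on each row and compare to φ:
  p1=0, p2=0, p3=0: formula gives 1, φ = 1 ✓
  p1=0, p2=0, p3=1: formula gives 0, φ = 0 ✓
  p1=0, p2=1, p3=0: formula gives 1, but φ = 0 ✗
Row (0,1,0) is a counterexample, so the formula is not equivalent to φ.

No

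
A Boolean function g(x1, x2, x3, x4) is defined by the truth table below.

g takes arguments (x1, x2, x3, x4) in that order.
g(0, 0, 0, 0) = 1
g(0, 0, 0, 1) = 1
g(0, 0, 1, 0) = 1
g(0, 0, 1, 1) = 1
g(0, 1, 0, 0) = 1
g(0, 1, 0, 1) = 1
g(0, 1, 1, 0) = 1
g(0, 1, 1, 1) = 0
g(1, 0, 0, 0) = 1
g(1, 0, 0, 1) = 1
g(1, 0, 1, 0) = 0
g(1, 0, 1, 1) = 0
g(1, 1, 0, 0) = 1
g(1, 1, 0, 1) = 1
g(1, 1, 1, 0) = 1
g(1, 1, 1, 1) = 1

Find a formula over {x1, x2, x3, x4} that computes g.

g is 0 on only 3 rows — (0,1,1,1), (1,0,1,0), (1,0,1,1). Writing each as a minterm (¬x1·x2·x3·x4, x1·¬x2·x3·¬x4, x1·¬x2·x3·x4) and OR-ing them characterizes exactly where g=0, so g is the negation of that disjunction.

g(x1, x2, x3, x4) = ¬(((((¬x1 ∧ x2) ∧ x3) ∧ x4) ∨ (((x1 ∧ ¬x2) ∧ x3) ∧ ¬x4)) ∨ (((x1 ∧ ¬x2) ∧ x3) ∧ x4))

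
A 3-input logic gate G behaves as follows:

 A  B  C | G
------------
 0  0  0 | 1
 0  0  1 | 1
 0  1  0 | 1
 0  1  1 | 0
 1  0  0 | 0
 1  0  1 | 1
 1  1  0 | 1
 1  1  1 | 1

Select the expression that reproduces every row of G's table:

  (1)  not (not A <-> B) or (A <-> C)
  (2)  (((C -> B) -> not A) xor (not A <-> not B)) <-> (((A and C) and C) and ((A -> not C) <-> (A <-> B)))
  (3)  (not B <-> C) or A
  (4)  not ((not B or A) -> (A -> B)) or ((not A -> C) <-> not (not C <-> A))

1

(2) disagrees with G on (0,1,0) (formula → 0, table → 1); rule it out.
(3) disagrees with G on (0,0,0) (formula → 0, table → 1); rule it out.
(4) disagrees with G on (0,0,0) (formula → 0, table → 1); rule it out.
That leaves (1). Evaluating it on every row reproduces the table of G exactly.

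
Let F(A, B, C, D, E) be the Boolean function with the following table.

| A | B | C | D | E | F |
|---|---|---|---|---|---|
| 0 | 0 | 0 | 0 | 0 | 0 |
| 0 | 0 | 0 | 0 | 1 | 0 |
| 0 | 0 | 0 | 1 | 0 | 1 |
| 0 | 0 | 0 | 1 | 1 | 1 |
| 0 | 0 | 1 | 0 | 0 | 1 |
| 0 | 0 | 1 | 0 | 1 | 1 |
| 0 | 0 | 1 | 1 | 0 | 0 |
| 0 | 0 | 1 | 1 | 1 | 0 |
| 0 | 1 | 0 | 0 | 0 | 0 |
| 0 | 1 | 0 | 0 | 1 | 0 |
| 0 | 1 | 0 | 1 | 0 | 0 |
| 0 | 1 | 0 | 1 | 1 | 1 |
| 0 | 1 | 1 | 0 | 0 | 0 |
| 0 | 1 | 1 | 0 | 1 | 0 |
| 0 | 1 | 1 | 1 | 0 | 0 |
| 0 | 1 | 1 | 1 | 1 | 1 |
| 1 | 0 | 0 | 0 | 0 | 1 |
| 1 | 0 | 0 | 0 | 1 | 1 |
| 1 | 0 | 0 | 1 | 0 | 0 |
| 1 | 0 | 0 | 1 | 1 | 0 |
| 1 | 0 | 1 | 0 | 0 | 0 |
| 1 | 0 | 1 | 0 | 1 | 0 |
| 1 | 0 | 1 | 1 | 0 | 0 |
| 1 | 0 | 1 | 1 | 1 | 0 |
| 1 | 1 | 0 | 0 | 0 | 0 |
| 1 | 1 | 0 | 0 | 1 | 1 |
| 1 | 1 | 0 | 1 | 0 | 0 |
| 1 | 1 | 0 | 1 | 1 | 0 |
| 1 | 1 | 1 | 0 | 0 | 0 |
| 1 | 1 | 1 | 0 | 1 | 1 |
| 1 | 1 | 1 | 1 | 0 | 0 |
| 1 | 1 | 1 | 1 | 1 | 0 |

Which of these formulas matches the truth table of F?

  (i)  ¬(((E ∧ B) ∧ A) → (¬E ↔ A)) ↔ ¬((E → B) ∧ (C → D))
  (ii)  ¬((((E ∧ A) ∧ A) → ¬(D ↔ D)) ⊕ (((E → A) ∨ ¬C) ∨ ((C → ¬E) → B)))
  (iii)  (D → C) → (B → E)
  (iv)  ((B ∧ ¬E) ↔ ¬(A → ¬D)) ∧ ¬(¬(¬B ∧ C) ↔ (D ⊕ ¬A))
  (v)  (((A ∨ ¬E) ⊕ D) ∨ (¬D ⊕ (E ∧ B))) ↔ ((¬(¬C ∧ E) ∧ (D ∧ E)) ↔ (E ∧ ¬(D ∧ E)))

(i) fails at (0,0,0,0,0): the formula yields 1, F is 0.
(ii) fails at (0,0,0,0,0): the formula yields 1, F is 0.
(iii) fails at (0,0,0,0,0): the formula yields 1, F is 0.
(v) fails at (0,0,0,0,0): the formula yields 1, F is 0.
(iv) is the remaining candidate, and it agrees with F on all 32 inputs.

iv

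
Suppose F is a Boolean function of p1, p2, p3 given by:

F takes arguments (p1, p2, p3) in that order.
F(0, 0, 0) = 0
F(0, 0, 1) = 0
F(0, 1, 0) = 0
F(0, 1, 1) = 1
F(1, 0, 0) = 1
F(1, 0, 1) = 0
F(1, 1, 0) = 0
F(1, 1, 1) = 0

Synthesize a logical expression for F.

F=1 on 2 inputs: (0,1,1), (1,0,0). Reading each as a conjunction of literals (¬p1·p2·p3, p1·¬p2·¬p3) and taking the OR gives the canonical DNF.

F(p1, p2, p3) = ((p1' · p2) · p3) + ((p1 · p2') · p3')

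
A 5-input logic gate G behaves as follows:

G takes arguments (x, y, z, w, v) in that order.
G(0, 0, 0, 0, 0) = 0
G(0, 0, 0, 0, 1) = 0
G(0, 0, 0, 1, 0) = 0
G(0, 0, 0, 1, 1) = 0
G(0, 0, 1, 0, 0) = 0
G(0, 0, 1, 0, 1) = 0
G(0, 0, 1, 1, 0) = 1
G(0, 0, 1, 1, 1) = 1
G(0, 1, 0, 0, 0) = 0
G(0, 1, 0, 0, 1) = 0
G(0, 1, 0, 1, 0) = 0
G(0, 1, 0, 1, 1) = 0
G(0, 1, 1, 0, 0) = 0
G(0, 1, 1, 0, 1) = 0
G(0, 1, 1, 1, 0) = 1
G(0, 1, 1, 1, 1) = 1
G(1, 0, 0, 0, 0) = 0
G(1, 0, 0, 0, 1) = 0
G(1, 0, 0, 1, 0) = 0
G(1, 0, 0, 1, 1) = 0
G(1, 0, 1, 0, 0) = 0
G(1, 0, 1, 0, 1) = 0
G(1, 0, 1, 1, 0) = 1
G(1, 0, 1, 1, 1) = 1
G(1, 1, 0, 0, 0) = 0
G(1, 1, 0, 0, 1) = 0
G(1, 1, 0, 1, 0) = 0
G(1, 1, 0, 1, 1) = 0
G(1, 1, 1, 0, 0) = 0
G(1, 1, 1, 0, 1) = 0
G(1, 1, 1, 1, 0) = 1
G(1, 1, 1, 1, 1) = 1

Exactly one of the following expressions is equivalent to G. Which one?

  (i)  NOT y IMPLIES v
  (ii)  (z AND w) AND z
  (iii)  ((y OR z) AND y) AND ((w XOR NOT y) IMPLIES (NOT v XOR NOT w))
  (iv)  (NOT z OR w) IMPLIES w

(i) fails at (0,0,0,0,1): the formula yields 1, G is 0.
(iii) fails at (0,0,1,1,0): the formula yields 0, G is 1.
(iv) fails at (0,0,0,1,0): the formula yields 1, G is 0.
That leaves (ii). Evaluating it on every row reproduces the table of G exactly.

ii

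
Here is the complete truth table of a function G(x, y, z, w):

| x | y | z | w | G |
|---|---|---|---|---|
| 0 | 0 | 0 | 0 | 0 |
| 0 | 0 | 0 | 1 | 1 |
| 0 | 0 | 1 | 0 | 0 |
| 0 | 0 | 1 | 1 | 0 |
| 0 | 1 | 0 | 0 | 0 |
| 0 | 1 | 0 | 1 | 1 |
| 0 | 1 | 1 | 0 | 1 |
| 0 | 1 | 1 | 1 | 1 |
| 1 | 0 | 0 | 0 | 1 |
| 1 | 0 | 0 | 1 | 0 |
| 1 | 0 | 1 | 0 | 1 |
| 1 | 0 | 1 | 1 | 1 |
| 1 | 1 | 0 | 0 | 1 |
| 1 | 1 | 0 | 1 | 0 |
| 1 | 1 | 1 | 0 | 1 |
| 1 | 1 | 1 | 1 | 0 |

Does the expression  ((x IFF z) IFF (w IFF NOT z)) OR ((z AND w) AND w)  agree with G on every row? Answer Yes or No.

Test each input against both G and the formula:
  x=0, y=0, z=0, w=0: formula gives 0, G = 0 ✓
  x=0, y=0, z=0, w=1: formula gives 1, G = 1 ✓
  x=0, y=0, z=1, w=0: formula gives 0, G = 0 ✓
  x=0, y=0, z=1, w=1: formula gives 1, but G = 0 ✗
Row (0,0,1,1) is a counterexample, so the formula is not equivalent to G.

No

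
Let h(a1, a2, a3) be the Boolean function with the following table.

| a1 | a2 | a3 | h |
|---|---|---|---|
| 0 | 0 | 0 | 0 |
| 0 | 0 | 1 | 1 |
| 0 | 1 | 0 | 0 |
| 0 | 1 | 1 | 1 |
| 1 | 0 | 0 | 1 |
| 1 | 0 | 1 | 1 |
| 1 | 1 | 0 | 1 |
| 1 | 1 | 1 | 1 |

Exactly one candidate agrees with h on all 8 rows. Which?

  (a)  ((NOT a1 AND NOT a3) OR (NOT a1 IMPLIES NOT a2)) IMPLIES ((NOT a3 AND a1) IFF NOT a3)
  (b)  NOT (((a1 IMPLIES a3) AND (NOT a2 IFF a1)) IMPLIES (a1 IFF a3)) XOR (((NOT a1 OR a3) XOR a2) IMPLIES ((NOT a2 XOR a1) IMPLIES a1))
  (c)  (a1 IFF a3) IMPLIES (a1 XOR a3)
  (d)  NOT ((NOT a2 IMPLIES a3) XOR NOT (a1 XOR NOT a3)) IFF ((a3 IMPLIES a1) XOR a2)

(b) fails at (0,0,1): the formula yields 0, h is 1.
(c) fails at (1,0,1): the formula yields 0, h is 1.
(d) fails at (0,0,0): the formula yields 1, h is 0.
Only (a) survives; checking it on all 8 rows confirms it matches h.

a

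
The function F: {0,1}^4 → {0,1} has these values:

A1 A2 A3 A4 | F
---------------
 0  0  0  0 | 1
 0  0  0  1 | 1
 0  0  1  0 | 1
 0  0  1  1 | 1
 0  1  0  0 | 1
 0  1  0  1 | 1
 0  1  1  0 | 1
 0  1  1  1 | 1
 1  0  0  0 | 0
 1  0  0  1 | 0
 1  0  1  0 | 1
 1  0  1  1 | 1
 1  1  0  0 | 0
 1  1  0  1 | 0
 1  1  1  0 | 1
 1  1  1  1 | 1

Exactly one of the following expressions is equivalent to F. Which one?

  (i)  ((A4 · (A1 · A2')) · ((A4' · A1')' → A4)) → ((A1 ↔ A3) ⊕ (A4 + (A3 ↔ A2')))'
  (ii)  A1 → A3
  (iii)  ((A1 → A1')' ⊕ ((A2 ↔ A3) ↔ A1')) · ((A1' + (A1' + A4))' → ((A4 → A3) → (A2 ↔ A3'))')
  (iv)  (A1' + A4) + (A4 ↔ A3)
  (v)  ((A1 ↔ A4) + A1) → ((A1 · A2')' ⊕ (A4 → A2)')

(i) disagrees with F on (1,0,0,0) (formula → 1, table → 0); rule it out.
(iii) disagrees with F on (0,0,1,0) (formula → 0, table → 1); rule it out.
(iv) disagrees with F on (1,0,0,0) (formula → 1, table → 0); rule it out.
(v) disagrees with F on (1,0,0,1) (formula → 1, table → 0); rule it out.
(ii) is the remaining candidate, and it agrees with F on all 16 inputs.

ii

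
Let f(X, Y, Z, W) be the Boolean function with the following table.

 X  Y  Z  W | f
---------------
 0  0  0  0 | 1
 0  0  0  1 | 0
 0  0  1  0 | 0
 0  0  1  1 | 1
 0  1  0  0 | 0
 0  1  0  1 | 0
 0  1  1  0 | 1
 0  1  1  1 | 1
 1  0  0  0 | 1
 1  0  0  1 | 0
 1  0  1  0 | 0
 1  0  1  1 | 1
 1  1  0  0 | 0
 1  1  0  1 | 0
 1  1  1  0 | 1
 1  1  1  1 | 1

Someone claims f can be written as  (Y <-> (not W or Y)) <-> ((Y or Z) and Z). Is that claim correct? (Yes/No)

Evaluate (Y <-> (not W or Y)) <-> ((Y or Z) and Z) on each row and compare to f:
  X=0, Y=0, Z=0, W=0: formula gives 1, f = 1 ✓
  X=0, Y=0, Z=0, W=1: formula gives 0, f = 0 ✓
  X=0, Y=0, Z=1, W=0: formula gives 0, f = 0 ✓
  X=0, Y=0, Z=1, W=1: formula gives 1, f = 1 ✓
  … (the remaining 12 rows also agree.)
All 16 rows match — the expression computes f exactly.

Yes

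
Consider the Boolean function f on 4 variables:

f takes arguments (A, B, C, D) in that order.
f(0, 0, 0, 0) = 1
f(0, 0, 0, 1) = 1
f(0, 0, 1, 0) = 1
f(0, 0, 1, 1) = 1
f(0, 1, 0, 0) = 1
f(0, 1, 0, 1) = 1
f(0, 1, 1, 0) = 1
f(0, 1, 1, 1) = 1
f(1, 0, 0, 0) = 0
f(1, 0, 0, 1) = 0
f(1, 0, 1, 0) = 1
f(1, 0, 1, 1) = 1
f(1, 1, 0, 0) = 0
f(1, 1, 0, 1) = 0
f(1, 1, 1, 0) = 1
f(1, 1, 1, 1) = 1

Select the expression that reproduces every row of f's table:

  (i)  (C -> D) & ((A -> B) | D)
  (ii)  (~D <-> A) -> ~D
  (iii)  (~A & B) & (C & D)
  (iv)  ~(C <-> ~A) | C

iv

(i) fails at (0,0,1,0): the formula yields 0, f is 1.
(ii) fails at (0,0,0,1): the formula yields 0, f is 1.
(iii) fails at (0,0,0,0): the formula yields 0, f is 1.
That leaves (iv). Evaluating it on every row reproduces the table of f exactly.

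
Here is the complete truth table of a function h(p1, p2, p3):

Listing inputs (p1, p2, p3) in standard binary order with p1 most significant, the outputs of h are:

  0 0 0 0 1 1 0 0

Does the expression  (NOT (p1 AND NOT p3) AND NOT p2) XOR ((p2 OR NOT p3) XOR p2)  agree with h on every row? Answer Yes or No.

No

Check the formula against h row by row:
  p1=0, p2=0, p3=0: formula gives 0, h = 0 ✓
  p1=0, p2=0, p3=1: formula gives 1, but h = 0 ✗
Row (0,0,1) is a counterexample, so the formula is not equivalent to h.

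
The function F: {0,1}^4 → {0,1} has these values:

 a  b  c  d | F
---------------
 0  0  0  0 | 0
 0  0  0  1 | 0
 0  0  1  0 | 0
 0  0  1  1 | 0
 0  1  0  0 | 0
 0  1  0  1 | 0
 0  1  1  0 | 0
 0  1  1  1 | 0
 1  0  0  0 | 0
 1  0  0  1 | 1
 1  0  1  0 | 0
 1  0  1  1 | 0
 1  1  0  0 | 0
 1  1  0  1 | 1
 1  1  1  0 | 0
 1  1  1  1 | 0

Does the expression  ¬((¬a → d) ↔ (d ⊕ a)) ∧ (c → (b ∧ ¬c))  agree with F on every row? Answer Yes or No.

Yes

Evaluate ¬((¬a → d) ↔ (d ⊕ a)) ∧ (c → (b ∧ ¬c)) on each row and compare to F:
  a=0, b=0, c=0, d=0: formula gives 0, F = 0 ✓
  a=0, b=0, c=0, d=1: formula gives 0, F = 0 ✓
  a=0, b=0, c=1, d=0: formula gives 0, F = 0 ✓
  a=0, b=0, c=1, d=1: formula gives 0, F = 0 ✓
  … (the remaining 12 rows also agree.)
All 16 rows match — the expression computes F exactly.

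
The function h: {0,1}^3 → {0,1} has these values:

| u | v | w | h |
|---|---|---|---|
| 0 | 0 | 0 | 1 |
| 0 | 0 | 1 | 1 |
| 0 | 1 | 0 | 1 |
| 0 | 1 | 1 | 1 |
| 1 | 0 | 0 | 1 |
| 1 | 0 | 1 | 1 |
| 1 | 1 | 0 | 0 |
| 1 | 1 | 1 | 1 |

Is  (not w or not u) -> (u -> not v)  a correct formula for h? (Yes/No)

Yes

Evaluate (not w or not u) -> (u -> not v) on each row and compare to h:
  u=0, v=0, w=0: formula gives 1, h = 1 ✓
  u=0, v=0, w=1: formula gives 1, h = 1 ✓
  u=0, v=1, w=0: formula gives 1, h = 1 ✓
  u=0, v=1, w=1: formula gives 1, h = 1 ✓
  u=1, v=0, w=0: formula gives 1, h = 1 ✓
  … (the remaining 3 rows also agree.)
No disagreement on any input; they are logically equivalent.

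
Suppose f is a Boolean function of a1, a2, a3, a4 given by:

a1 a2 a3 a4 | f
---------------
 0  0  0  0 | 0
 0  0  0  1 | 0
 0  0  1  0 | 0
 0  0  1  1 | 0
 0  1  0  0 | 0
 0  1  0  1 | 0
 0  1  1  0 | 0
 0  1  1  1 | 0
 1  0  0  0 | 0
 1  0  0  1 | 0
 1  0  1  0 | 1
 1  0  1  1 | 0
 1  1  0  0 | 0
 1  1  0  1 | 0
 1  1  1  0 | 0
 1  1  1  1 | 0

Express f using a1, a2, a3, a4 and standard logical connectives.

f(a1, a2, a3, a4) = ((a1 and not a2) and a3) and not a4

Only row (1,0,1,0) gives 1. That row's minterm a1·¬a2·a3·¬a4 is f directly.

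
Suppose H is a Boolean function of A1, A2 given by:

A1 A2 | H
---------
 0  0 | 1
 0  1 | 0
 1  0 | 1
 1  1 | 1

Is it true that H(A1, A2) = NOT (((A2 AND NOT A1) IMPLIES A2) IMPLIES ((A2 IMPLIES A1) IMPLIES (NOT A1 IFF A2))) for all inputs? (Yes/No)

Check the formula against H row by row:
  A1=0, A2=0: formula gives 1, H = 1 ✓
  A1=0, A2=1: formula gives 0, H = 0 ✓
  A1=1, A2=0: formula gives 0, but H = 1 ✗
Since they disagree at (1,0), the expression is not a correct formula for H.

No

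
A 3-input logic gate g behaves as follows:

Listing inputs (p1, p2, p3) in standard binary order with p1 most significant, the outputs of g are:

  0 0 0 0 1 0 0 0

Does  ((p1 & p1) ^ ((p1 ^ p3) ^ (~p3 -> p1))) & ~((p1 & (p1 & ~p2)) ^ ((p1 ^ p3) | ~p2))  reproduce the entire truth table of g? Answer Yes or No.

Yes

Test each input against both g and the formula:
  p1=0, p2=0, p3=0: formula gives 0, g = 0 ✓
  p1=0, p2=0, p3=1: formula gives 0, g = 0 ✓
  p1=0, p2=1, p3=0: formula gives 0, g = 0 ✓
  p1=0, p2=1, p3=1: formula gives 0, g = 0 ✓
  p1=1, p2=0, p3=0: formula gives 1, g = 1 ✓
  …and likewise for the remaining 3 rows.
No disagreement on any input; they are logically equivalent.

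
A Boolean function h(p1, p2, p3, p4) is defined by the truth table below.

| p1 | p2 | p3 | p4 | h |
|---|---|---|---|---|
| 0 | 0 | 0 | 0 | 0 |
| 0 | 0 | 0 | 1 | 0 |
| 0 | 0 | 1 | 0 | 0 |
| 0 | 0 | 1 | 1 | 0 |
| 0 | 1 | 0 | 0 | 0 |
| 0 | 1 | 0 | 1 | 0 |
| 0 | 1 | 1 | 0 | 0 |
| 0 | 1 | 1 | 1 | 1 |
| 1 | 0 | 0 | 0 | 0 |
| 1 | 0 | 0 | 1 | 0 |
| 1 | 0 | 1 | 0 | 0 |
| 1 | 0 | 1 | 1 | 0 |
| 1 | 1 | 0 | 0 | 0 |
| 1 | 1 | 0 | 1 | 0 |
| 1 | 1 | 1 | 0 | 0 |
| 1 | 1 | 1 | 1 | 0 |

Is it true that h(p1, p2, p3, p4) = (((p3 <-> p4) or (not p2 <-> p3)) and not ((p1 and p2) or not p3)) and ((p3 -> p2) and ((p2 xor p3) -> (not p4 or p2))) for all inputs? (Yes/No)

Yes

Evaluate (((p3 <-> p4) or (not p2 <-> p3)) and not ((p1 and p2) or not p3)) and ((p3 -> p2) and ((p2 xor p3) -> (not p4 or p2))) on each row and compare to h:
  p1=0, p2=0, p3=0, p4=0: formula gives 0, h = 0 ✓
  p1=0, p2=0, p3=0, p4=1: formula gives 0, h = 0 ✓
  p1=0, p2=0, p3=1, p4=0: formula gives 0, h = 0 ✓
  p1=0, p2=0, p3=1, p4=1: formula gives 0, h = 0 ✓
  … (the remaining 12 rows also agree.)
Every row agrees, so the formula is equivalent.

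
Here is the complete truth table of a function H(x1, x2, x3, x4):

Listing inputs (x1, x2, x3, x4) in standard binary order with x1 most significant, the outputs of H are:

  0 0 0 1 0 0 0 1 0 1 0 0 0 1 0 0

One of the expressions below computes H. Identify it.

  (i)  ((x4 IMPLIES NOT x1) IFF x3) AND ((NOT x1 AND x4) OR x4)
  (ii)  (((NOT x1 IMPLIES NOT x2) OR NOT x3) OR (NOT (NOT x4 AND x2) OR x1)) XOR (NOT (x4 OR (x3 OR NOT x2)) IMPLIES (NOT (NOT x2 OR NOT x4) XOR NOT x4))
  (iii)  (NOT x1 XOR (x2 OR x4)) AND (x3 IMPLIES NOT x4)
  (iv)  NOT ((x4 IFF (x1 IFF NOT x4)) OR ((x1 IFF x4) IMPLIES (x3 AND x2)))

i

(ii) fails at (0,0,1,1): the formula yields 0, H is 1.
(iii) fails at (0,0,0,0): the formula yields 1, H is 0.
(iv) fails at (0,0,1,1): the formula yields 0, H is 1.
(i) is the remaining candidate, and it agrees with H on all 16 inputs.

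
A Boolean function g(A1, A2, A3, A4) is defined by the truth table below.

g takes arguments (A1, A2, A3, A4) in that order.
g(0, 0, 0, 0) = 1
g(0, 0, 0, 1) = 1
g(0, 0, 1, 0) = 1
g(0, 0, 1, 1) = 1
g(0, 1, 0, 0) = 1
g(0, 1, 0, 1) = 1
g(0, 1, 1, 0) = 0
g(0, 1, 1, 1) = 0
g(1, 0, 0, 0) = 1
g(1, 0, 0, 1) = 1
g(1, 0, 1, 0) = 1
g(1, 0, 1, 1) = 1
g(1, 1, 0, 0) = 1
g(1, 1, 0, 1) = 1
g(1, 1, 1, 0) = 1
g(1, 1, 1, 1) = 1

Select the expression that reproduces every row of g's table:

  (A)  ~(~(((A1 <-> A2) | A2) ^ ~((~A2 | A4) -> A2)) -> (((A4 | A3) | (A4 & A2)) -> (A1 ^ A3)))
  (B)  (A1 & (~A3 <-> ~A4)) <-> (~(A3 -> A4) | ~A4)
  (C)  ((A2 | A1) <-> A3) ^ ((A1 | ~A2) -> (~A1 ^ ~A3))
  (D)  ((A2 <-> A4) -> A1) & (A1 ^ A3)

(A) fails at (0,0,0,0): the formula yields 0, g is 1.
(B) fails at (0,0,0,0): the formula yields 0, g is 1.
(D) fails at (0,0,0,0): the formula yields 0, g is 1.
(C) is the remaining candidate, and it agrees with g on all 16 inputs.

C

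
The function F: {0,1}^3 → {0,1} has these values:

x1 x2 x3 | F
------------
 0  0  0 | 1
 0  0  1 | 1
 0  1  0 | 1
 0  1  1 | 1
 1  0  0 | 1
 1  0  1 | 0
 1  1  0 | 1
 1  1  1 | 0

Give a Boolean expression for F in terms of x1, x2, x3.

F is 0 on only 2 rows — (1,0,1), (1,1,1). Writing each as a minterm (x1·¬x2·x3, x1·x2·x3) and OR-ing them characterizes exactly where F=0, so F is the negation of that disjunction.

F(x1, x2, x3) = ¬(((x1 ∧ ¬x2) ∧ x3) ∨ ((x1 ∧ x2) ∧ x3))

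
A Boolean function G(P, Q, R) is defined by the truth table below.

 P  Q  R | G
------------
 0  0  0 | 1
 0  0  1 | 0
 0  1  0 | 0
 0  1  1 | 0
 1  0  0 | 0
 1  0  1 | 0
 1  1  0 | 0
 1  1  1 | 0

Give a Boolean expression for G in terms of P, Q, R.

The output is 1 only when every input is 0 — NOR of all inputs.

G(P, Q, R) = ((P + Q) + R)'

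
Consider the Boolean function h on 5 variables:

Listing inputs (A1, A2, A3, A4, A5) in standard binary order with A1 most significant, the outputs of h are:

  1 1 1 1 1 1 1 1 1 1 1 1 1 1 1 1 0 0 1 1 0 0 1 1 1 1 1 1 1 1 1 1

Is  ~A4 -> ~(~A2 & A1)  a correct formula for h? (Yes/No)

Yes

Test each input against both h and the formula:
  A1=0, A2=0, A3=0, A4=0, A5=0: formula gives 1, h = 1 ✓
  A1=0, A2=0, A3=0, A4=0, A5=1: formula gives 1, h = 1 ✓
  A1=0, A2=0, A3=0, A4=1, A5=0: formula gives 1, h = 1 ✓
  A1=0, A2=0, A3=0, A4=1, A5=1: formula gives 1, h = 1 ✓
  …and likewise for the remaining 28 rows.
No disagreement on any input; they are logically equivalent.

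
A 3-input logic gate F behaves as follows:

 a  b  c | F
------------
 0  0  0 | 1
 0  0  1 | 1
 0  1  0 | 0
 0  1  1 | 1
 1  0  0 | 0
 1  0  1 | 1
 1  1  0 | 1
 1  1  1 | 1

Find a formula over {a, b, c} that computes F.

F is 0 on only 2 rows — (0,1,0), (1,0,0). Writing each as a minterm (¬a·b·¬c, a·¬b·¬c) and OR-ing them characterizes exactly where F=0, so F is the negation of that disjunction.

F(a, b, c) = ¬(((¬a ∧ b) ∧ ¬c) ∨ ((a ∧ ¬b) ∧ ¬c))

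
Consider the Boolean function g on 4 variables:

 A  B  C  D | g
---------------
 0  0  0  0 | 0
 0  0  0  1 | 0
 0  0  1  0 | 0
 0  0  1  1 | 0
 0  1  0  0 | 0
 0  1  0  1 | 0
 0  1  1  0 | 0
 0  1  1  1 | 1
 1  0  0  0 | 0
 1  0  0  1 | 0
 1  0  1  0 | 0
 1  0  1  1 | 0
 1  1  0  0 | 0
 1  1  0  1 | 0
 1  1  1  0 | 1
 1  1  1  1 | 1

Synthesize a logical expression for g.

g(A, B, C, D) = ((((A' · B) · C) · D) + (((A · B) · C) · D')) + (((A · B) · C) · D)

g=1 on 3 inputs: (0,1,1,1), (1,1,1,0), (1,1,1,1). Reading each as a conjunction of literals (¬A·B·C·D, A·B·C·¬D, A·B·C·D) and taking the OR gives the canonical DNF.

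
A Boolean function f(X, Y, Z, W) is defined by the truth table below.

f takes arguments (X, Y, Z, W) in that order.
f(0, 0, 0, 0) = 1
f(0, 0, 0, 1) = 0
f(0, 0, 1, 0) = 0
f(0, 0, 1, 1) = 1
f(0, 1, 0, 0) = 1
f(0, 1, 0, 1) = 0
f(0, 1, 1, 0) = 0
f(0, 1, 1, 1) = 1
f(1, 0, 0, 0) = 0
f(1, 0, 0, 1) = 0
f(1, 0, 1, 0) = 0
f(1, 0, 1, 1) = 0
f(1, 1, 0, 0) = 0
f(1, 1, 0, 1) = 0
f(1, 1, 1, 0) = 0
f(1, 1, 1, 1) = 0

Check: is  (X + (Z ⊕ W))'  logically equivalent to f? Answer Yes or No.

Yes

Evaluate (X + (Z ⊕ W))' on each row and compare to f:
  X=0, Y=0, Z=0, W=0: formula gives 1, f = 1 ✓
  X=0, Y=0, Z=0, W=1: formula gives 0, f = 0 ✓
  X=0, Y=0, Z=1, W=0: formula gives 0, f = 0 ✓
  X=0, Y=0, Z=1, W=1: formula gives 1, f = 1 ✓
  …and likewise for the remaining 12 rows.
No disagreement on any input; they are logically equivalent.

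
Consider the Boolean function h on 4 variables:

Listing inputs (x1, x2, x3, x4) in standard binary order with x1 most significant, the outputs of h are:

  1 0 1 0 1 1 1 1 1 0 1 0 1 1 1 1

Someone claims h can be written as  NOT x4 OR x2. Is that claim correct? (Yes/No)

Yes

Test each input against both h and the formula:
  x1=0, x2=0, x3=0, x4=0: formula gives 1, h = 1 ✓
  x1=0, x2=0, x3=0, x4=1: formula gives 0, h = 0 ✓
  x1=0, x2=0, x3=1, x4=0: formula gives 1, h = 1 ✓
  x1=0, x2=0, x3=1, x4=1: formula gives 0, h = 0 ✓
  …and likewise for the remaining 12 rows.
All 16 rows match — the expression computes h exactly.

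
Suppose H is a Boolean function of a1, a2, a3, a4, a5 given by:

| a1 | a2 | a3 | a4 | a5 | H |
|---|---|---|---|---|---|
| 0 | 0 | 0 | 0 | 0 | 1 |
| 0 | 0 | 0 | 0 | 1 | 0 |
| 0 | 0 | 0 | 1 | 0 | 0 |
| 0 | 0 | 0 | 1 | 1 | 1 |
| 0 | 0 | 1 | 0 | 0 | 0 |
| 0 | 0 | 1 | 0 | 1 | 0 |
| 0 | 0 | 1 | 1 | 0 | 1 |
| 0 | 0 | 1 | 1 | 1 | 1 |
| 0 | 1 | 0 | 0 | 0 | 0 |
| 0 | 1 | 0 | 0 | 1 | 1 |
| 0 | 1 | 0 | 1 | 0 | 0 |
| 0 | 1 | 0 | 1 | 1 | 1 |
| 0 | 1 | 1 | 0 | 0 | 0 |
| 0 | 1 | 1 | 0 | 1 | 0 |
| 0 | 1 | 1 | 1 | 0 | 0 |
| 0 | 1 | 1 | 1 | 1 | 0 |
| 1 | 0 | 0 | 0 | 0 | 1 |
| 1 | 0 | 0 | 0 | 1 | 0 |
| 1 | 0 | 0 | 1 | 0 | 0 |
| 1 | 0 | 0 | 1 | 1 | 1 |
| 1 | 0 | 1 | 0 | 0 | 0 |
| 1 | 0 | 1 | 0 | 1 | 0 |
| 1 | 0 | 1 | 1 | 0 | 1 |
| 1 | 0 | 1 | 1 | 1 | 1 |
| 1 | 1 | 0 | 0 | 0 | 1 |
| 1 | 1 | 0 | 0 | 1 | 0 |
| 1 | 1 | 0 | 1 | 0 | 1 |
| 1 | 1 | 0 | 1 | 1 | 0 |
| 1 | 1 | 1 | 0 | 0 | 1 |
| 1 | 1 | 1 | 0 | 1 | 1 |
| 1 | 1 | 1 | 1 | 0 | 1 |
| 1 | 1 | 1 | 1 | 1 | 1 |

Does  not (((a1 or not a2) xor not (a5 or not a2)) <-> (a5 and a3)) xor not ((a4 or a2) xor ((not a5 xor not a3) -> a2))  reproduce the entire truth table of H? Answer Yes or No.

Evaluate not (((a1 or not a2) xor not (a5 or not a2)) <-> (a5 and a3)) xor not ((a4 or a2) xor ((not a5 xor not a3) -> a2)) on each row and compare to H:
  a1=0, a2=0, a3=0, a4=0, a5=0: formula gives 1, H = 1 ✓
  a1=0, a2=0, a3=0, a4=0, a5=1: formula gives 0, H = 0 ✓
  a1=0, a2=0, a3=0, a4=1, a5=0: formula gives 0, H = 0 ✓
  a1=0, a2=0, a3=0, a4=1, a5=1: formula gives 1, H = 1 ✓
  …and likewise for the remaining 28 rows.
No disagreement on any input; they are logically equivalent.

Yes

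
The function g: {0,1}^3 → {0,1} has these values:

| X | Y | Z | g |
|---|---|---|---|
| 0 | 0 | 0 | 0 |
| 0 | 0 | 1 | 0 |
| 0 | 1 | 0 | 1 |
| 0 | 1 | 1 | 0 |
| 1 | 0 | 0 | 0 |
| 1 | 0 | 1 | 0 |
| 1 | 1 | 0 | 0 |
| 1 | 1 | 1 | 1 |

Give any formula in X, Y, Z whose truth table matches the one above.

g(X, Y, Z) = ((not X and Y) and not Z) or ((X and Y) and Z)

Collect the rows where g=1 — (0,1,0), (1,1,1) — and write one minterm per row: ¬X·Y·¬Z, X·Y·Z. Their union (logical OR) reproduces the table exactly.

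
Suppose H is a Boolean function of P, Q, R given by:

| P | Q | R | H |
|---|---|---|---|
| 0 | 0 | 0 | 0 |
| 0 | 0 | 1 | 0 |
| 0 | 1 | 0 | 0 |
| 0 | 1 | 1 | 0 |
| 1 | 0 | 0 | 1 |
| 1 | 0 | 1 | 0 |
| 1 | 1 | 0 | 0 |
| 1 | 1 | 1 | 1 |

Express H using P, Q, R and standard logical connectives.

H(P, Q, R) = ((P · Q') · R') + ((P · Q) · R)

The 1-rows are (1,0,0), (1,1,1). Each contributes one minterm — P·¬Q·¬R; P·Q·R — and their disjunction is a sum-of-products form of H.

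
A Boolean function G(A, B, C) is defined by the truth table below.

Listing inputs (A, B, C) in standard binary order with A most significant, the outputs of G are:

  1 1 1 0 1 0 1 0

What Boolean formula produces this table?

G(A, B, C) = NOT ((((NOT A AND B) AND C) OR ((A AND NOT B) AND C)) OR ((A AND B) AND C))

The 0-rows are (0,1,1), (1,0,1), (1,1,1). Take each as a conjunction (¬A·B·C, A·¬B·C, A·B·C), form their disjunction, and complement — that gives a formula that is 1 everywhere G is.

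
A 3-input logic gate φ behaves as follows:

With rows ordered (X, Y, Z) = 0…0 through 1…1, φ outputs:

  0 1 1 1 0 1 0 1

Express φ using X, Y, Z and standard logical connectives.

φ is 0 on only 3 rows — (0,0,0), (1,0,0), (1,1,0). Writing each as a minterm (¬X·¬Y·¬Z, X·¬Y·¬Z, X·Y·¬Z) and OR-ing them characterizes exactly where φ=0, so φ is the negation of that disjunction.

φ(X, Y, Z) = ((((X' · Y') · Z') + ((X · Y') · Z')) + ((X · Y) · Z'))'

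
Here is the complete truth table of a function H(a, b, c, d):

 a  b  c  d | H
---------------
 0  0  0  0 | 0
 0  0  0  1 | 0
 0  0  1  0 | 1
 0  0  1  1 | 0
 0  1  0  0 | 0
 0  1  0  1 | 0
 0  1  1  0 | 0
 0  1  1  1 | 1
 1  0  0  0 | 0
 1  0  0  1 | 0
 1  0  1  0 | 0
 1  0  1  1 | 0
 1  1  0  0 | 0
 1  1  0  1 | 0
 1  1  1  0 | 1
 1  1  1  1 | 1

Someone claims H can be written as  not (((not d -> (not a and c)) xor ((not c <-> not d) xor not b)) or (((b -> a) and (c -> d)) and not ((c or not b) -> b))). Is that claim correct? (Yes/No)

Test each input against both H and the formula:
  a=0, b=0, c=0, d=0: formula gives 0, H = 0 ✓
  a=0, b=0, c=0, d=1: formula gives 0, H = 0 ✓
  a=0, b=0, c=1, d=0: formula gives 1, H = 1 ✓
  a=0, b=0, c=1, d=1: formula gives 0, H = 0 ✓
  …and likewise for the remaining 12 rows.
No disagreement on any input; they are logically equivalent.

Yes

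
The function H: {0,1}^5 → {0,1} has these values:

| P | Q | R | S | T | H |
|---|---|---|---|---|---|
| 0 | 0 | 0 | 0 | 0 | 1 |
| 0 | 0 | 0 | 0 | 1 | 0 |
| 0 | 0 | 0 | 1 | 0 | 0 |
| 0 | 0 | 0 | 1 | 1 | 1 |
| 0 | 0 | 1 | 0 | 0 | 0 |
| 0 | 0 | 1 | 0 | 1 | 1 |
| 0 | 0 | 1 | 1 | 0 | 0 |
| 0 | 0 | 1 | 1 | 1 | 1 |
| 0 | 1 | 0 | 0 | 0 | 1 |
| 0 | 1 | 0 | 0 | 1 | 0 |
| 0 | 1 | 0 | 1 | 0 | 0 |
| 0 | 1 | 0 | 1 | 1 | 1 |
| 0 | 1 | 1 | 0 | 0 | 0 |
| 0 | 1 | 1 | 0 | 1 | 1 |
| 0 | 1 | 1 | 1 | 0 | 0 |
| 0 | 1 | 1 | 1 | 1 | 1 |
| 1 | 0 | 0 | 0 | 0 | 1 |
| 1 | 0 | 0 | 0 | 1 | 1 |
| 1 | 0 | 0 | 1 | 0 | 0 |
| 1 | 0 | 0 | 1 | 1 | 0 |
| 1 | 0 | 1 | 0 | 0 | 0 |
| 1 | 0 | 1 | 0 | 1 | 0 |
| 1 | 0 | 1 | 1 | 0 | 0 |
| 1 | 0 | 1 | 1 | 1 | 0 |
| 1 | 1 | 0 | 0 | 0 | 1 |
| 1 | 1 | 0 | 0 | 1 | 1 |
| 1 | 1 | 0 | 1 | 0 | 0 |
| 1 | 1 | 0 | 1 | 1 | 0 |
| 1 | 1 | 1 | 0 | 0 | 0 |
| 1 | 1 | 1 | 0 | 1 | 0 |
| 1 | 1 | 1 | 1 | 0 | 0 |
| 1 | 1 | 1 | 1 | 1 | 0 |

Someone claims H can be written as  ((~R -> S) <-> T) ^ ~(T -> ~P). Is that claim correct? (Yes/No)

Check the formula against H row by row:
  P=0, Q=0, R=0, S=0, T=0: formula gives 1, H = 1 ✓
  P=0, Q=0, R=0, S=0, T=1: formula gives 0, H = 0 ✓
  P=0, Q=0, R=0, S=1, T=0: formula gives 0, H = 0 ✓
  P=0, Q=0, R=0, S=1, T=1: formula gives 1, H = 1 ✓
  …and likewise for the remaining 28 rows.
No disagreement on any input; they are logically equivalent.

Yes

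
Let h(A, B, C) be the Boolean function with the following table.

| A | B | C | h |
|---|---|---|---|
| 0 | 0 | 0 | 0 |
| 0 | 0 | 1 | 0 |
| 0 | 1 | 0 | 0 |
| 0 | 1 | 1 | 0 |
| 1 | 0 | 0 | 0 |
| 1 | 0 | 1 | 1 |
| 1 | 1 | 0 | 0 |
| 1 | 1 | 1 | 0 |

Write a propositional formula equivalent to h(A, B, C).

h(A, B, C) = (A · B') · C

h is 1 on exactly one input, (1,0,1), whose minterm is A·¬B·C. So h is just that conjunction.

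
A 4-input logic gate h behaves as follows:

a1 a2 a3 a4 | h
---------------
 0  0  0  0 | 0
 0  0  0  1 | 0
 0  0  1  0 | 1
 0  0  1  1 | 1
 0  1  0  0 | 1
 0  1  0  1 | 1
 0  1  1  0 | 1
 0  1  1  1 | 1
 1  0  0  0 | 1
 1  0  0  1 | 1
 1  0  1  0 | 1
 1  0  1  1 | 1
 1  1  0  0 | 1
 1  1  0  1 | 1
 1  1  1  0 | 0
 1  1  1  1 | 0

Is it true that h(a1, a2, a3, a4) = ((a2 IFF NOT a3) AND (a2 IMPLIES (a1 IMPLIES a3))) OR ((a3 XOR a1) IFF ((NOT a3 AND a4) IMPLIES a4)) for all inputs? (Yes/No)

Check the formula against h row by row:
  a1=0, a2=0, a3=0, a4=0: formula gives 0, h = 0 ✓
  a1=0, a2=0, a3=0, a4=1: formula gives 0, h = 0 ✓
  a1=0, a2=0, a3=1, a4=0: formula gives 1, h = 1 ✓
  a1=0, a2=0, a3=1, a4=1: formula gives 1, h = 1 ✓
  …and likewise for the remaining 12 rows.
No disagreement on any input; they are logically equivalent.

Yes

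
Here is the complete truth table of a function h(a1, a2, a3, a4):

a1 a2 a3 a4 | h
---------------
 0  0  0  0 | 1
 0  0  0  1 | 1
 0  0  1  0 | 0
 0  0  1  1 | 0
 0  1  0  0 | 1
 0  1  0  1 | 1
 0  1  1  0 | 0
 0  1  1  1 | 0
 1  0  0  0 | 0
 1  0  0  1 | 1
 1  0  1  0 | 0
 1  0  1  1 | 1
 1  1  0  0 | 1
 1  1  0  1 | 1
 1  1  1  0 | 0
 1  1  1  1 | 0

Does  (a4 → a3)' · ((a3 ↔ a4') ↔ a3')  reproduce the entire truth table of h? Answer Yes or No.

No

Check the formula against h row by row:
  a1=0, a2=0, a3=0, a4=0: formula gives 0, but h = 1 ✗
Row (0,0,0,0) is a counterexample, so the formula is not equivalent to h.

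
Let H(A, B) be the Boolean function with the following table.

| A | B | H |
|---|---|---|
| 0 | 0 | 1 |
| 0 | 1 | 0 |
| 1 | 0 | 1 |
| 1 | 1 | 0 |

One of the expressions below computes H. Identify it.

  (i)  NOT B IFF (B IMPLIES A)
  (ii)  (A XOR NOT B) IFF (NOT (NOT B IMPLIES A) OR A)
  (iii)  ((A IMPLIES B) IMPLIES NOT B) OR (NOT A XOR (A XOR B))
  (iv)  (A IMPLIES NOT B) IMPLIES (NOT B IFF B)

(i) disagrees with H on (0,1) (formula → 1, table → 0); rule it out.
(ii) disagrees with H on (0,1) (formula → 1, table → 0); rule it out.
(iv) disagrees with H on (0,0) (formula → 0, table → 1); rule it out.
That leaves (iii). Evaluating it on every row reproduces the table of H exactly.

iii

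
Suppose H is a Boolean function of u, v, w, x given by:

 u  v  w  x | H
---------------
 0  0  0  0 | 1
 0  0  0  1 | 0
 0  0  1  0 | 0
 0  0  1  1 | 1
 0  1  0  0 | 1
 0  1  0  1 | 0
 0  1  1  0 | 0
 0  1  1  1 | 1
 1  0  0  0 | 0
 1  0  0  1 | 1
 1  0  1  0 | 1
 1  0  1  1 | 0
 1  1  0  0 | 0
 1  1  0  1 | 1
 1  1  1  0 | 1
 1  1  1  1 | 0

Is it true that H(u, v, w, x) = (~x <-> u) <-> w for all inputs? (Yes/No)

Yes

Test each input against both H and the formula:
  u=0, v=0, w=0, x=0: formula gives 1, H = 1 ✓
  u=0, v=0, w=0, x=1: formula gives 0, H = 0 ✓
  u=0, v=0, w=1, x=0: formula gives 0, H = 0 ✓
  u=0, v=0, w=1, x=1: formula gives 1, H = 1 ✓
  …and likewise for the remaining 12 rows.
Every row agrees, so the formula is equivalent.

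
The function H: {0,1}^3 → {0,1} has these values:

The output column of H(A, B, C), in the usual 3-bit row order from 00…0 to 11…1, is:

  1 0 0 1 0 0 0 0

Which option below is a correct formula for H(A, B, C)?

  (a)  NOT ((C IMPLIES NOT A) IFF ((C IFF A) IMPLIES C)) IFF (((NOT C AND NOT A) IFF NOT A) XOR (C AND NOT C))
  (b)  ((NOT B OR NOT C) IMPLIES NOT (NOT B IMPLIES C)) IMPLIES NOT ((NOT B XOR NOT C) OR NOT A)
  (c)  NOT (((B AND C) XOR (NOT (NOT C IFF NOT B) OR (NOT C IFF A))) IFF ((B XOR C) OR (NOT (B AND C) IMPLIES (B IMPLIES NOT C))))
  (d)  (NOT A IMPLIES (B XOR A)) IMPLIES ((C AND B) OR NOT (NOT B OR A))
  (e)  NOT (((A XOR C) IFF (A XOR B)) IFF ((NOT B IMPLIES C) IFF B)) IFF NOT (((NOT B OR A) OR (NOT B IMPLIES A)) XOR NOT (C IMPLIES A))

(a) fails at (0,0,1): the formula yields 1, H is 0.
(b) fails at (0,0,0): the formula yields 0, H is 1.
(d) fails at (0,0,1): the formula yields 1, H is 0.
(e) fails at (0,1,1): the formula yields 0, H is 1.
Only (c) survives; checking it on all 8 rows confirms it matches H.

c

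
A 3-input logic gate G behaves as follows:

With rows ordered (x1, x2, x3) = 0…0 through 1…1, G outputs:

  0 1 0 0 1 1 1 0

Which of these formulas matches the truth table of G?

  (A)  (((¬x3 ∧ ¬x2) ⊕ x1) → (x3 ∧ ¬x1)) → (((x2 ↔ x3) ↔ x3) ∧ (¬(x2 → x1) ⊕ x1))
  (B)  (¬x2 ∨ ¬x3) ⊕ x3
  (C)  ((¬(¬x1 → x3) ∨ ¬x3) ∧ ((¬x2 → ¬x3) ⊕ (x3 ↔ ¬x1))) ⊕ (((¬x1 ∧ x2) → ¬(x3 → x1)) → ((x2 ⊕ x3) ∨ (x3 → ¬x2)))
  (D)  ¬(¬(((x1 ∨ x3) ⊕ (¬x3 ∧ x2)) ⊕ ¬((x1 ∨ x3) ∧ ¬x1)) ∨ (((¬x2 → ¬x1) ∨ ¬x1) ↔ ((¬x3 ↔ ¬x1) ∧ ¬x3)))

C

(A): at (0,0,0) it gives 1, but G = 0 — eliminated.
(B): at (0,0,0) it gives 1, but G = 0 — eliminated.
(D): at (0,1,1) it gives 1, but G = 0 — eliminated.
Only (C) survives; checking it on all 8 rows confirms it matches G.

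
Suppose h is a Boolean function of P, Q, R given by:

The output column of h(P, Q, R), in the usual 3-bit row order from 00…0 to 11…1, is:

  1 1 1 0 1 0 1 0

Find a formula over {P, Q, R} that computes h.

The 0-rows are (0,1,1), (1,0,1), (1,1,1). Take each as a conjunction (¬P·Q·R, P·¬Q·R, P·Q·R), form their disjunction, and complement — that gives a formula that is 1 everywhere h is.

h(P, Q, R) = not ((((not P and Q) and R) or ((P and not Q) and R)) or ((P and Q) and R))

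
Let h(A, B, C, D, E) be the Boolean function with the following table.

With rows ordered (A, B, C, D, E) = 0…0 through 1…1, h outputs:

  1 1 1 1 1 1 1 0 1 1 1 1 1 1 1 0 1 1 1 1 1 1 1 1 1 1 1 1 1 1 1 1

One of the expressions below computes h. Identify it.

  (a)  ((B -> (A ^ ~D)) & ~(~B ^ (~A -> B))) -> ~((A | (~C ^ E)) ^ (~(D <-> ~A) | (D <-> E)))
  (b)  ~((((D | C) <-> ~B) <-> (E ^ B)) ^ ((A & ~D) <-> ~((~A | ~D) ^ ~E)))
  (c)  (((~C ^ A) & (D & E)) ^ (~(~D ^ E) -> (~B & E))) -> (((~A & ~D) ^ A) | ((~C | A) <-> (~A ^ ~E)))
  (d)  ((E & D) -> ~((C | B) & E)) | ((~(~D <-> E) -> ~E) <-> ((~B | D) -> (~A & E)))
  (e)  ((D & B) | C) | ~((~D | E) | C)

c

(a) disagrees with h on (0,0,1,1,1) (formula → 1, table → 0); rule it out.
(b) disagrees with h on (0,0,0,0,0) (formula → 0, table → 1); rule it out.
(d) disagrees with h on (0,1,0,1,1) (formula → 0, table → 1); rule it out.
(e) disagrees with h on (0,0,0,0,0) (formula → 0, table → 1); rule it out.
That leaves (c). Evaluating it on every row reproduces the table of h exactly.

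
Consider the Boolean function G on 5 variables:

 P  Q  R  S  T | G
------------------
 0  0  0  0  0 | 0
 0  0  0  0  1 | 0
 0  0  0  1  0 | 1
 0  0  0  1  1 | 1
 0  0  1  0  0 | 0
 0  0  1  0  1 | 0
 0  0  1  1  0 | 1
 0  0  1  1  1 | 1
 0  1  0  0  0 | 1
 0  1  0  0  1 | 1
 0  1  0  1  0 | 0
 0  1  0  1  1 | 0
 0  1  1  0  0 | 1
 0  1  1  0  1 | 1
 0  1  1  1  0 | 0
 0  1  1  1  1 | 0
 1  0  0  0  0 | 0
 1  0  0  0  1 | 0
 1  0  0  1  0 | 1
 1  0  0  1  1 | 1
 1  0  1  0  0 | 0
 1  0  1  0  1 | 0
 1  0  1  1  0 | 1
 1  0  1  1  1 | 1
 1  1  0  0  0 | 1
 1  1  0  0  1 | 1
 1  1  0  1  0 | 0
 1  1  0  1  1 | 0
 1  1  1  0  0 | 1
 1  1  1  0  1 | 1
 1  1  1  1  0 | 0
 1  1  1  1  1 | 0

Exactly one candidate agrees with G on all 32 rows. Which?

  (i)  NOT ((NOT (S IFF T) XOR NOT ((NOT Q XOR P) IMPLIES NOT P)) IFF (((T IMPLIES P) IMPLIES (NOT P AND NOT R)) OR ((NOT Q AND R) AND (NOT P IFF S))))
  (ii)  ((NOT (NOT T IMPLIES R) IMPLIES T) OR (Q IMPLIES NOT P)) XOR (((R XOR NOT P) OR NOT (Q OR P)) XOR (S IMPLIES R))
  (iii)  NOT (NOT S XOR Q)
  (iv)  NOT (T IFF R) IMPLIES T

iii

(i) disagrees with G on (0,0,0,0,0) (formula → 1, table → 0); rule it out.
(ii) disagrees with G on (0,0,0,0,0) (formula → 1, table → 0); rule it out.
(iv) disagrees with G on (0,0,0,0,0) (formula → 1, table → 0); rule it out.
That leaves (iii). Evaluating it on every row reproduces the table of G exactly.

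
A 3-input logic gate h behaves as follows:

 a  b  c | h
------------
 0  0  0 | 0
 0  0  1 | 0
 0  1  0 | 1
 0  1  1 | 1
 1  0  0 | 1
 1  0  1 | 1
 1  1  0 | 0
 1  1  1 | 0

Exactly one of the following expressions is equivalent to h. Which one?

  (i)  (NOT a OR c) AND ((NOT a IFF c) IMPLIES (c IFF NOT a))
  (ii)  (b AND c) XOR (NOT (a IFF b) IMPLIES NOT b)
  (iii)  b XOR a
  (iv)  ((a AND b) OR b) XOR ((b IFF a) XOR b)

iii

(i): at (0,0,0) it gives 1, but h = 0 — eliminated.
(ii): at (0,0,0) it gives 1, but h = 0 — eliminated.
(iv): at (0,0,0) it gives 1, but h = 0 — eliminated.
Only (iii) survives; checking it on all 8 rows confirms it matches h.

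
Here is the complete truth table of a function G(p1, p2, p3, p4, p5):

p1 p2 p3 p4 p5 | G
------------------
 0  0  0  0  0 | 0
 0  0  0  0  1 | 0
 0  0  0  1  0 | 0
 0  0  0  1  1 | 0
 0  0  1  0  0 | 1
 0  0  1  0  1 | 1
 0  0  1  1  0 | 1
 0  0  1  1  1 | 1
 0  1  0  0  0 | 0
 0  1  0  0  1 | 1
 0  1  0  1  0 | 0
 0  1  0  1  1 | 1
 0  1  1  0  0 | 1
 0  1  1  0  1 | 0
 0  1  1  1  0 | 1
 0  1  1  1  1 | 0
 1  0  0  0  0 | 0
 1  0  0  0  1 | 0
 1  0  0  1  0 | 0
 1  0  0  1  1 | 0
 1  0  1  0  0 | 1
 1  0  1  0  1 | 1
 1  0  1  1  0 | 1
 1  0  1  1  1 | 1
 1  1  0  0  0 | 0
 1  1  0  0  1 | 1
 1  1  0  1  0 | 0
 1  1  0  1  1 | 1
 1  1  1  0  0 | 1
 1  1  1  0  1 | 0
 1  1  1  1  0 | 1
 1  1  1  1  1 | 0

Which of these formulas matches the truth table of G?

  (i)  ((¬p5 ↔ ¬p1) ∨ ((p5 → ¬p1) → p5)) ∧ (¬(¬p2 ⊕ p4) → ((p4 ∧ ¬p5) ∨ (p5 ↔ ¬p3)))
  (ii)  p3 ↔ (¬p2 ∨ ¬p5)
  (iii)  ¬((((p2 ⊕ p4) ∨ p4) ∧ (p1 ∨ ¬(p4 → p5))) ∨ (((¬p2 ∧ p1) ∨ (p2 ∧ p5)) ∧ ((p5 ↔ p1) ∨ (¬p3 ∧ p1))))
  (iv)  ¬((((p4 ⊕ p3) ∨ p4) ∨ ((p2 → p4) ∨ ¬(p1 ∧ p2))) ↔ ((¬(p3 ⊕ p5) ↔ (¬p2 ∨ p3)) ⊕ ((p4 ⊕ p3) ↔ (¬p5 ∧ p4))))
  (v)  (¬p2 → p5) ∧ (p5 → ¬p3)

ii

(i) disagrees with G on (0,0,0,0,0) (formula → 1, table → 0); rule it out.
(iii) disagrees with G on (0,0,0,0,0) (formula → 1, table → 0); rule it out.
(iv) disagrees with G on (0,0,0,0,0) (formula → 1, table → 0); rule it out.
(v) disagrees with G on (0,0,0,0,1) (formula → 1, table → 0); rule it out.
(ii) is the remaining candidate, and it agrees with G on all 32 inputs.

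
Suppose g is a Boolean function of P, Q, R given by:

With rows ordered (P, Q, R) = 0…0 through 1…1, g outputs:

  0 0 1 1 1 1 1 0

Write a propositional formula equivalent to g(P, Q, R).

g(P, Q, R) = ~((((~P & ~Q) & ~R) | ((~P & ~Q) & R)) | ((P & Q) & R))

g is 0 on only 3 rows — (0,0,0), (0,0,1), (1,1,1). Writing each as a minterm (¬P·¬Q·¬R, ¬P·¬Q·R, P·Q·R) and OR-ing them characterizes exactly where g=0, so g is the negation of that disjunction.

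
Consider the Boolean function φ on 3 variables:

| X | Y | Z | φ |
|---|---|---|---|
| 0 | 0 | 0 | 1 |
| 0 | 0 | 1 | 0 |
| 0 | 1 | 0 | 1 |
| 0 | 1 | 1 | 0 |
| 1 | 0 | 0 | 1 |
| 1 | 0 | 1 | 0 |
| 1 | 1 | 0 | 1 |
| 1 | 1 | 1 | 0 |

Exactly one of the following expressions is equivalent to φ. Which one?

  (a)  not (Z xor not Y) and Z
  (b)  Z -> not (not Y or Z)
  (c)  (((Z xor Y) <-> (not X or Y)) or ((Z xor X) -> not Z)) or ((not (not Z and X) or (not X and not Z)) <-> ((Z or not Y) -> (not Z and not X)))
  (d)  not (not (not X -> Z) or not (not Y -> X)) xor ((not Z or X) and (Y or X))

b

(a) fails at (0,0,0): the formula yields 0, φ is 1.
(c) fails at (0,0,1): the formula yields 1, φ is 0.
(d) fails at (0,0,0): the formula yields 0, φ is 1.
That leaves (b). Evaluating it on every row reproduces the table of φ exactly.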